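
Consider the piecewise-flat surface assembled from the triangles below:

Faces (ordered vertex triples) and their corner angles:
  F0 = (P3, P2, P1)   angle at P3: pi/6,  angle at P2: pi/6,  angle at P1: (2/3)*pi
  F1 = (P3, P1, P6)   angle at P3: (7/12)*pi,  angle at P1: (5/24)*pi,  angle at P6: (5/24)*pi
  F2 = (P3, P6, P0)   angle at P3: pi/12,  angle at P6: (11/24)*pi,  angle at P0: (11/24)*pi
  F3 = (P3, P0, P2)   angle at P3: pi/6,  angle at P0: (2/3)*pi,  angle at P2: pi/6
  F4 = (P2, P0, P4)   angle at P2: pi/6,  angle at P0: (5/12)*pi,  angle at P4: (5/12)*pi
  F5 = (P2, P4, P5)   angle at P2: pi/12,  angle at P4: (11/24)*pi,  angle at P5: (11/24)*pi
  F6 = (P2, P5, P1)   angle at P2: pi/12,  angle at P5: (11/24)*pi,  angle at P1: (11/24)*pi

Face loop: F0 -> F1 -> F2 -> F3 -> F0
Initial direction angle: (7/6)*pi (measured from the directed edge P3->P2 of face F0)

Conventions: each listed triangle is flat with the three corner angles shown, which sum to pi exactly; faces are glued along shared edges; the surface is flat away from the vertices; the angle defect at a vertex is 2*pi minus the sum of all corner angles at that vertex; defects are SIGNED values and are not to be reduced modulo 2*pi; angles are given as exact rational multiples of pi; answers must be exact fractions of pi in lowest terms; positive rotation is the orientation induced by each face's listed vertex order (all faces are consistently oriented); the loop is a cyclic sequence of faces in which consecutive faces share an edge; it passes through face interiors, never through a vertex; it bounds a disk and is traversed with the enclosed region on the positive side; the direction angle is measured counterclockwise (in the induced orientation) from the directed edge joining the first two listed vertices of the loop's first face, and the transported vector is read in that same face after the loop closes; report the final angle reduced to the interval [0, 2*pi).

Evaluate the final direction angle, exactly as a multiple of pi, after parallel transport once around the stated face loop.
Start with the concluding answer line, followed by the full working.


Answer: final direction angle = pi/6

enclosed vertex P3: corner angles sum to pi, defect = 2*pi - pi = pi
adding the enclosed defects to the starting angle (mod 2*pi, induced orientation) gives the holonomy
final angle = (7/6)*pi + pi = pi/6 (mod 2*pi)


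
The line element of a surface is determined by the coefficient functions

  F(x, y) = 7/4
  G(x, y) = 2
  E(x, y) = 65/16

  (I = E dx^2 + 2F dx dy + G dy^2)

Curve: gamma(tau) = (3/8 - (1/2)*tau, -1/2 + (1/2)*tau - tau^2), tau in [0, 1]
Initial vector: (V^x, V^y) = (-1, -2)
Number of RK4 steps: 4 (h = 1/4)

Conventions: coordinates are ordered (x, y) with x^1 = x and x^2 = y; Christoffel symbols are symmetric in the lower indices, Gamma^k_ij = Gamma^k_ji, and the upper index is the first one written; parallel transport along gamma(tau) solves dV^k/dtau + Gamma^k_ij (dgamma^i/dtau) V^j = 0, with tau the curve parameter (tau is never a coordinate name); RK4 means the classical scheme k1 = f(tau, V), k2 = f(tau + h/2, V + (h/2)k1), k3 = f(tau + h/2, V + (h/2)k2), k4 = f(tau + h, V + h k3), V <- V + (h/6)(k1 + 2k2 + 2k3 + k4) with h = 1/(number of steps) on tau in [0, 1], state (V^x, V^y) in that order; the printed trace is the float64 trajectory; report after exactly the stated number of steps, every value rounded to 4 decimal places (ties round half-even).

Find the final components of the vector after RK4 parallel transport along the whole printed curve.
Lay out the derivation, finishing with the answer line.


gamma'(tau) = (-1/2, 1/2 - 2*tau); f(tau, V)^k = -Gamma^k_ij(gamma(tau)) gamma'^i(tau) V^j; h = 1/4; intermediate values shown to 6 dp
curve data and Christoffel symbols at the stage parameters:
  tau = 0.000000: gamma = (0.375000, -0.500000), gamma' = (-0.500000, 0.500000); Gamma_xxx = 0.000000, Gamma_xxy = 0.000000, Gamma_xyy = 0.000000, Gamma_yxx = 0.000000, Gamma_yxy = 0.000000, Gamma_yyy = 0.000000
  tau = 0.125000: gamma = (0.312500, -0.453125), gamma' = (-0.500000, 0.250000); Gamma_xxx = 0.000000, Gamma_xxy = 0.000000, Gamma_xyy = 0.000000, Gamma_yxx = 0.000000, Gamma_yxy = 0.000000, Gamma_yyy = 0.000000
  tau = 0.250000: gamma = (0.250000, -0.437500), gamma' = (-0.500000, 0.000000); Gamma_xxx = 0.000000, Gamma_xxy = 0.000000, Gamma_xyy = 0.000000, Gamma_yxx = 0.000000, Gamma_yxy = 0.000000, Gamma_yyy = 0.000000
  tau = 0.375000: gamma = (0.187500, -0.453125), gamma' = (-0.500000, -0.250000); Gamma_xxx = 0.000000, Gamma_xxy = 0.000000, Gamma_xyy = 0.000000, Gamma_yxx = 0.000000, Gamma_yxy = 0.000000, Gamma_yyy = 0.000000
  tau = 0.500000: gamma = (0.125000, -0.500000), gamma' = (-0.500000, -0.500000); Gamma_xxx = 0.000000, Gamma_xxy = 0.000000, Gamma_xyy = 0.000000, Gamma_yxx = 0.000000, Gamma_yxy = 0.000000, Gamma_yyy = 0.000000
  tau = 0.625000: gamma = (0.062500, -0.578125), gamma' = (-0.500000, -0.750000); Gamma_xxx = 0.000000, Gamma_xxy = 0.000000, Gamma_xyy = 0.000000, Gamma_yxx = 0.000000, Gamma_yxy = 0.000000, Gamma_yyy = 0.000000
  tau = 0.750000: gamma = (0.000000, -0.687500), gamma' = (-0.500000, -1.000000); Gamma_xxx = 0.000000, Gamma_xxy = 0.000000, Gamma_xyy = 0.000000, Gamma_yxx = 0.000000, Gamma_yxy = 0.000000, Gamma_yyy = 0.000000
  tau = 0.875000: gamma = (-0.062500, -0.828125), gamma' = (-0.500000, -1.250000); Gamma_xxx = 0.000000, Gamma_xxy = 0.000000, Gamma_xyy = 0.000000, Gamma_yxx = 0.000000, Gamma_yxy = 0.000000, Gamma_yyy = 0.000000
  tau = 1.000000: gamma = (-0.125000, -1.000000), gamma' = (-0.500000, -1.500000); Gamma_xxx = 0.000000, Gamma_xxy = 0.000000, Gamma_xyy = 0.000000, Gamma_yxx = 0.000000, Gamma_yxy = 0.000000, Gamma_yyy = 0.000000
step 0: V^x = -1.0000, V^y = -2.0000
step 1: k1 = (0.000000, 0.000000), k2 = (0.000000, 0.000000), k3 = (0.000000, 0.000000), k4 = (0.000000, 0.000000); V <- V + (h/6)(k1 + 2k2 + 2k3 + k4): V^x = -1.0000, V^y = -2.0000
step 2: k1 = (0.000000, 0.000000), k2 = (0.000000, 0.000000), k3 = (0.000000, 0.000000), k4 = (0.000000, 0.000000); V <- V + (h/6)(k1 + 2k2 + 2k3 + k4): V^x = -1.0000, V^y = -2.0000
step 3: k1 = (0.000000, 0.000000), k2 = (0.000000, 0.000000), k3 = (0.000000, 0.000000), k4 = (0.000000, 0.000000); V <- V + (h/6)(k1 + 2k2 + 2k3 + k4): V^x = -1.0000, V^y = -2.0000
step 4: k1 = (0.000000, 0.000000), k2 = (0.000000, 0.000000), k3 = (0.000000, 0.000000), k4 = (0.000000, 0.000000); V <- V + (h/6)(k1 + 2k2 + 2k3 + k4): V^x = -1.0000, V^y = -2.0000

Answer: V^x = -1.0000, V^y = -2.0000


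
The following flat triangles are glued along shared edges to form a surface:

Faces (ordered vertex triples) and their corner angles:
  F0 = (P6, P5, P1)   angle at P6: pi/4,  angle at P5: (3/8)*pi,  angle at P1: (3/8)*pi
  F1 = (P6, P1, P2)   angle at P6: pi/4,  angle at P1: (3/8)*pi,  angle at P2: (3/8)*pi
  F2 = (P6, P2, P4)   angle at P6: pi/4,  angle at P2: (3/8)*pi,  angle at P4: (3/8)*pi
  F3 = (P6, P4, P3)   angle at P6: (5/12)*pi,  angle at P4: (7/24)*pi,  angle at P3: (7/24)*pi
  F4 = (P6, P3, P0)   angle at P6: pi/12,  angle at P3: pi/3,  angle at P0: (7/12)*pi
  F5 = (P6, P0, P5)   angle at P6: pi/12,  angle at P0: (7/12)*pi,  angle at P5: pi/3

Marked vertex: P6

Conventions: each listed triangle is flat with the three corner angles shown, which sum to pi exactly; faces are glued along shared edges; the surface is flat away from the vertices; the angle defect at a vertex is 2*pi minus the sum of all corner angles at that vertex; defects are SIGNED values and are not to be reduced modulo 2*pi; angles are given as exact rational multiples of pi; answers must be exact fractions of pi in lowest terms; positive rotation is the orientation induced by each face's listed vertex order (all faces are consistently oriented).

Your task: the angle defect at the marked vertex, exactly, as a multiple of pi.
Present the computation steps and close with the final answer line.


Sum of corner angles at P6: (4/3)*pi
defect = 2*pi - (4/3)*pi

Answer: defect(P6) = (2/3)*pi


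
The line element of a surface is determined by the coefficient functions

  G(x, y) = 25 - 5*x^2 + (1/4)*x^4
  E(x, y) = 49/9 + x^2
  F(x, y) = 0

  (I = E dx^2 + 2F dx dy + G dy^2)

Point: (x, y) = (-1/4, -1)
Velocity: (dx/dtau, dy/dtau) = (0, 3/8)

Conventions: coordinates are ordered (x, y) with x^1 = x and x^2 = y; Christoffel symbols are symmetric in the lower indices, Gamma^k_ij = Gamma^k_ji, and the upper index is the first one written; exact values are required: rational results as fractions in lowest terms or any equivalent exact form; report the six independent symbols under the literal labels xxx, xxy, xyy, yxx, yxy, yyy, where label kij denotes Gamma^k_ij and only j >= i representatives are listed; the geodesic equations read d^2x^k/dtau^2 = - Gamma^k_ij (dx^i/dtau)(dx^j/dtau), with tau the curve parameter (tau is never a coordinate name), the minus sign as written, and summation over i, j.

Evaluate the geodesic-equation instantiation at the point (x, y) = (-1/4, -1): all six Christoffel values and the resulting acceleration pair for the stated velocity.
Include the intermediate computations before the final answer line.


E = 793/144, F = 0, G = 25281/1024 at the point
E_x = -1/2, E_y = 0, F_x = 0, F_y = 0, G_x = 159/64, G_y = 0
EG - F^2 = 2227537/16384;  g^inv = (16384/2227537) * [[25281/1024, 0], [0, 793/144]]
first-kind symbols [ij,l] = (1/2)(d_i g_jl + d_j g_il - d_l g_ij): [xx,x] = E_x/2 = -1/4, [xx,y] = F_x - E_y/2 = 0, [xy,x] = E_y/2 = 0, [xy,y] = G_x/2 = 159/128, [yy,x] = F_y - G_x/2 = -159/128, [yy,y] = G_y/2 = 0
Gamma^x_ij = (G*[ij,x] - F*[ij,y])/(EG - F^2), Gamma^y_ij = (E*[ij,y] - F*[ij,x])/(EG - F^2)
Gamma_xxx = -36/793, Gamma_xxy = 0, Gamma_xyy = -1431/6344, Gamma_yxx = 0, Gamma_yxy = 8/159, Gamma_yyy = 0
d^2x/dtau^2 = -(Gamma_xxx*(0)^2 + 2*Gamma_xxy*(0)*(3/8) + Gamma_xyy*(3/8)^2) = 12879/406016
d^2y/dtau^2 = -(Gamma_yxx*(0)^2 + 2*Gamma_yxy*(0)*(3/8) + Gamma_yyy*(3/8)^2) = 0

Answer: Gamma_xxx = -36/793, Gamma_xxy = 0, Gamma_xyy = -1431/6344, Gamma_yxx = 0, Gamma_yxy = 8/159, Gamma_yyy = 0; accelerations (d^2x/dtau^2, d^2y/dtau^2) = (12879/406016, 0)


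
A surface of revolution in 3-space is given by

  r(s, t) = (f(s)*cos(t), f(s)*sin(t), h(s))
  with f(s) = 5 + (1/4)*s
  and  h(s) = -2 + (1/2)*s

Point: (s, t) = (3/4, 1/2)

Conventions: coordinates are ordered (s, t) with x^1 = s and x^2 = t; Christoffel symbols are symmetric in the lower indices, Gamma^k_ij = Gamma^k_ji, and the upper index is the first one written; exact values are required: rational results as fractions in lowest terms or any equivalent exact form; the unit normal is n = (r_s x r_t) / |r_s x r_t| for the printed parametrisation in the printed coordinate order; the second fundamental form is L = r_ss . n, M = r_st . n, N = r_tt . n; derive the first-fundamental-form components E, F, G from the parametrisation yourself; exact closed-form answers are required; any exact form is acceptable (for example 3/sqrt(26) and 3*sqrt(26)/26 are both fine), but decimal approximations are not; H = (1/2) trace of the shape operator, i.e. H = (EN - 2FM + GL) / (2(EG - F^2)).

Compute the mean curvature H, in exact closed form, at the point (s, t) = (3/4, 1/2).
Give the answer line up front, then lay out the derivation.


Answer: H = 16*sqrt(5)/415

f = 83/16, f' = 1/4, f'' = 0, h' = 1/2, h'' = 0
E = 5/16, F = 0, G = 6889/256; answer radicand W^2 = 5/16
unnormalised second-form numerators: l = 0, m = 0, n = 83/32; L = l/sqrt(5/16), and similarly M = m/sqrt(W^2), N = n/sqrt(W^2)
H = (E*n - 2*F*m + G*l) / (2*(EG - F^2)*sqrt(W^2)); E*n - 2*F*m + G*l = 415/512, EG - F^2 = 34445/4096, so H = (4/83)/sqrt(5/16)


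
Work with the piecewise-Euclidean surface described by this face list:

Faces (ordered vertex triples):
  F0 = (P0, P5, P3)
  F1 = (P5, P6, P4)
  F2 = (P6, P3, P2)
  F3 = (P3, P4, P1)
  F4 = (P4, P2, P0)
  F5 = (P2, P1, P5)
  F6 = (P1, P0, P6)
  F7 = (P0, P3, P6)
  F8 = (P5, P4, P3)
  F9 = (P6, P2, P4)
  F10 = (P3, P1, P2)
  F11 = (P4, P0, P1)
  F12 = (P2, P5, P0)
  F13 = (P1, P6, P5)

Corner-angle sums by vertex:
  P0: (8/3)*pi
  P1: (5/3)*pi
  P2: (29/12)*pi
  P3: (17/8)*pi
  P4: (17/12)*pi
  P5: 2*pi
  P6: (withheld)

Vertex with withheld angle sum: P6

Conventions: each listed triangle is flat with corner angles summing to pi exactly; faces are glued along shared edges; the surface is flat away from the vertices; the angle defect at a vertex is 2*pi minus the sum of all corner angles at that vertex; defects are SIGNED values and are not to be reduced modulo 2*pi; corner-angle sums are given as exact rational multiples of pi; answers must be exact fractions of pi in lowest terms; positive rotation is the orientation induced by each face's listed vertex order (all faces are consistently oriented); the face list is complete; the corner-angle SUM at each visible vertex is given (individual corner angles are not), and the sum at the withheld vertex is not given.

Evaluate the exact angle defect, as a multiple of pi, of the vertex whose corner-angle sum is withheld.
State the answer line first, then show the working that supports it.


Answer: defect(P6) = (7/24)*pi

V = 7, E = 21, F = 14; chi = V - E + F = 0
Gauss-Bonnet: total defect = 2*pi*chi = 0; visible defects sum to (-7/24)*pi


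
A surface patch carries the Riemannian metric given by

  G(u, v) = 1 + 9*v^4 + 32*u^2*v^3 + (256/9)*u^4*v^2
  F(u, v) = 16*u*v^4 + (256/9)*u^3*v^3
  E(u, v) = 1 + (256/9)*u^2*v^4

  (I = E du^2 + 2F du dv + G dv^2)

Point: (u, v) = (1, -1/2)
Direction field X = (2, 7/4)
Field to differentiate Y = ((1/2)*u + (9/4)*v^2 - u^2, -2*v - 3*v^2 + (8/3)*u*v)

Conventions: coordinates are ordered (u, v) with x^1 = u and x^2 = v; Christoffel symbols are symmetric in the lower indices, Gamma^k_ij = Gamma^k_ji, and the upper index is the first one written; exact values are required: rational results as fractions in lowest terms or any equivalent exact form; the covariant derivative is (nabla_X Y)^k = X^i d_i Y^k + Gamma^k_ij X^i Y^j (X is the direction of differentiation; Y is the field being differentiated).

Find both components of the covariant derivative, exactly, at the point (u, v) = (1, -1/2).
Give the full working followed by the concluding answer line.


E = 25/9, F = -23/9, G = 673/144 at the point
E_u = 32/9, E_v = -128/9, F_u = -29/3, F_v = 40/3, G_u = 184/9, G_v = -161/18
EG - F^2 = 929/144;  g^inv = (144/929) * [[673/144, 23/9], [23/9, 25/9]]
first-kind symbols [ij,l] = (1/2)(d_i g_jl + d_j g_il - d_l g_ij): [uu,u] = E_u/2 = 16/9, [uu,v] = F_u - E_v/2 = -23/9, [uv,u] = E_v/2 = -64/9, [uv,v] = G_u/2 = 92/9, [vv,u] = F_v - G_u/2 = 28/9, [vv,v] = G_v/2 = -161/36
Gamma^u_ij = (G*[ij,u] - F*[ij,v])/(EG - F^2), Gamma^v_ij = (E*[ij,v] - F*[ij,u])/(EG - F^2)
Gamma_uuu = 256/929, Gamma_uuv = -1024/929, Gamma_uvv = 448/929, Gamma_vuu = -368/929, Gamma_vuv = 1472/929, Gamma_vvv = -644/929
X = (2, 7/4), Y = (1/16, -13/12) at the point

Answer: (nabla_X Y)^u = -247469/44592, (nabla_X Y)^v = 4891/2787


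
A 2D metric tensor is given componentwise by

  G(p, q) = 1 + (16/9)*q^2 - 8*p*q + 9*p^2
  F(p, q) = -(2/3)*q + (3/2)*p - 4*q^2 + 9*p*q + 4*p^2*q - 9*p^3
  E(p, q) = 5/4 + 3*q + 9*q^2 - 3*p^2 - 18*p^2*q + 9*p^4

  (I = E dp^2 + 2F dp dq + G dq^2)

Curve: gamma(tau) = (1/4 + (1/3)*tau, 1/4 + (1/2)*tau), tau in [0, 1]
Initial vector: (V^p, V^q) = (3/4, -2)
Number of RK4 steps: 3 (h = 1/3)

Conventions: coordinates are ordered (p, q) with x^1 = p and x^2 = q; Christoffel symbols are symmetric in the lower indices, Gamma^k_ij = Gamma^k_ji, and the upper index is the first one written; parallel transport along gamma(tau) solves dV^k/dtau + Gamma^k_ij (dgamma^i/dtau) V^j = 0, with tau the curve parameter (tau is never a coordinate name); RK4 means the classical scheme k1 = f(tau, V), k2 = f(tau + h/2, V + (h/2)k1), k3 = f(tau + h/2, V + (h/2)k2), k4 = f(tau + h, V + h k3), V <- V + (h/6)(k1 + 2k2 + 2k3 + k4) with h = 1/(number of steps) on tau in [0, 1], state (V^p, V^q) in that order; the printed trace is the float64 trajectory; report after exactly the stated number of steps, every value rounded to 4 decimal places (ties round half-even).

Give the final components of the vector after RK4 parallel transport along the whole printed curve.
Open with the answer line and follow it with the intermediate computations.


Answer: V^p = 0.8127, V^q = -1.9742

gamma'(tau) = (1/3, 1/2); f(tau, V)^k = -Gamma^k_ij(gamma(tau)) gamma'^i(tau) V^j; h = 1/3; intermediate values shown to 6 dp
curve data and Christoffel symbols at the stage parameters:
  tau = 0.000000: gamma = (0.250000, 0.250000), gamma' = (0.333333, 0.500000); Gamma_ppp = -0.692177, Gamma_ppq = 1.384354, Gamma_pqq = -0.615269, Gamma_qpp = -0.271442, Gamma_qpq = 0.542884, Gamma_qqq = -0.241282
  tau = 0.166667: gamma = (0.305556, 0.333333), gamma' = (0.333333, 0.500000); Gamma_ppp = -0.824920, Gamma_ppq = 1.349869, Gamma_pqq = -0.599942, Gamma_qpp = -0.319324, Gamma_qpq = 0.522530, Gamma_qqq = -0.232236
  tau = 0.333333: gamma = (0.361111, 0.416667), gamma' = (0.333333, 0.500000); Gamma_ppp = -0.942136, Gamma_ppq = 1.304496, Gamma_pqq = -0.579776, Gamma_qpp = -0.365940, Gamma_qpq = 0.506687, Gamma_qqq = -0.225194
  tau = 0.500000: gamma = (0.416667, 0.500000), gamma' = (0.333333, 0.500000); Gamma_ppp = -1.048099, Gamma_ppq = 1.257719, Gamma_pqq = -0.558986, Gamma_qpp = -0.413335, Gamma_qpq = 0.496002, Gamma_qqq = -0.220445
  tau = 0.666667: gamma = (0.472222, 0.583333), gamma' = (0.333333, 0.500000); Gamma_ppp = -1.146311, Gamma_ppq = 1.213741, Gamma_pqq = -0.539440, Gamma_qpp = -0.463224, Gamma_qpq = 0.490472, Gamma_qqq = -0.217988
  tau = 0.833333: gamma = (0.527778, 0.666667), gamma' = (0.333333, 0.500000); Gamma_ppp = -1.239429, Gamma_ppq = 1.174196, Gamma_pqq = -0.521865, Gamma_qpp = -0.517147, Gamma_qpq = 0.489929, Gamma_qqq = -0.217746
  tau = 1.000000: gamma = (0.583333, 0.750000), gamma' = (0.333333, 0.500000); Gamma_ppp = -1.329393, Gamma_ppq = 1.139479, Gamma_pqq = -0.506435, Gamma_qpp = -0.576604, Gamma_qpq = 0.494232, Gamma_qqq = -0.219659
step 0: V^p = 0.7500, V^q = -2.0000
step 1: k1 = (-0.038454, -0.015080), k2 = (0.002940, 0.001138), k3 = (-0.000224, -0.000087), k4 = (0.036265, 0.014086); V <- V + (h/6)(k1 + 2k2 + 2k3 + k4): V^p = 0.7502, V^q = -1.9999
step 2: k1 = (0.036166, 0.014047), k2 = (0.067802, 0.026739), k3 = (0.066033, 0.026041), k4 = (0.094978, 0.038381); V <- V + (h/6)(k1 + 2k2 + 2k3 + k4): V^p = 0.7723, V^q = -1.9912
step 3: k1 = (0.094933, 0.038362), k2 = (0.121841, 0.050838), k3 = (0.120790, 0.050399), k4 = (0.147089, 0.063798); V <- V + (h/6)(k1 + 2k2 + 2k3 + k4): V^p = 0.8127, V^q = -1.9742


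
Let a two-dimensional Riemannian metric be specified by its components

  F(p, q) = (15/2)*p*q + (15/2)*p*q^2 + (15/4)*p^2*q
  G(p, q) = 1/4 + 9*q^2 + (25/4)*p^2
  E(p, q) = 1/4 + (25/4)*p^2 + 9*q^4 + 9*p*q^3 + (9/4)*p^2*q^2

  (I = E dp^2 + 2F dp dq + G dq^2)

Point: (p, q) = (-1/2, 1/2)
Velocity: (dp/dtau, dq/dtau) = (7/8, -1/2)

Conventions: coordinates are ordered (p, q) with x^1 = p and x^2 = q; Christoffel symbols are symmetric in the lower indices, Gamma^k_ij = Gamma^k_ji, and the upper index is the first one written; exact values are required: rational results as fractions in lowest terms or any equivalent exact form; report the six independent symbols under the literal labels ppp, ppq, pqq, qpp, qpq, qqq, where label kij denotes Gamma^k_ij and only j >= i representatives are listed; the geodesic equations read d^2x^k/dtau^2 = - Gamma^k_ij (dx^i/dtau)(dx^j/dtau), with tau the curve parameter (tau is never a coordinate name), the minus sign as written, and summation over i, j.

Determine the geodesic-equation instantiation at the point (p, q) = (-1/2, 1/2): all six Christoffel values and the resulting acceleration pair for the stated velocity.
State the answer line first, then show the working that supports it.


Answer: Gamma_ppp = -971/500, Gamma_ppq = -399/250, Gamma_pqq = -7/5, Gamma_qpp = -81/200, Gamma_qpq = -169/100, Gamma_qqq = 3/10; accelerations (d^2p/dtau^2, d^2q/dtau^2) = (14091/32000, -15919/12800)

E = 125/64, F = -75/32, G = 65/16 at the point
E_p = -91/16, E_q = 27/16, F_p = 15/4, F_q = -105/16, G_p = -25/4, G_q = 9
EG - F^2 = 625/256;  g^inv = (256/625) * [[65/16, 75/32], [75/32, 125/64]]
first-kind symbols [ij,l] = (1/2)(d_i g_jl + d_j g_il - d_l g_ij): [pp,p] = E_p/2 = -91/32, [pp,q] = F_p - E_q/2 = 93/32, [pq,p] = E_q/2 = 27/32, [pq,q] = G_p/2 = -25/8, [qq,p] = F_q - G_p/2 = -55/16, [qq,q] = G_q/2 = 9/2
Gamma^p_ij = (G*[ij,p] - F*[ij,q])/(EG - F^2), Gamma^q_ij = (E*[ij,q] - F*[ij,p])/(EG - F^2)
Gamma_ppp = -971/500, Gamma_ppq = -399/250, Gamma_pqq = -7/5, Gamma_qpp = -81/200, Gamma_qpq = -169/100, Gamma_qqq = 3/10
d^2p/dtau^2 = -(Gamma_ppp*(7/8)^2 + 2*Gamma_ppq*(7/8)*(-1/2) + Gamma_pqq*(-1/2)^2) = 14091/32000
d^2q/dtau^2 = -(Gamma_qpp*(7/8)^2 + 2*Gamma_qpq*(7/8)*(-1/2) + Gamma_qqq*(-1/2)^2) = -15919/12800


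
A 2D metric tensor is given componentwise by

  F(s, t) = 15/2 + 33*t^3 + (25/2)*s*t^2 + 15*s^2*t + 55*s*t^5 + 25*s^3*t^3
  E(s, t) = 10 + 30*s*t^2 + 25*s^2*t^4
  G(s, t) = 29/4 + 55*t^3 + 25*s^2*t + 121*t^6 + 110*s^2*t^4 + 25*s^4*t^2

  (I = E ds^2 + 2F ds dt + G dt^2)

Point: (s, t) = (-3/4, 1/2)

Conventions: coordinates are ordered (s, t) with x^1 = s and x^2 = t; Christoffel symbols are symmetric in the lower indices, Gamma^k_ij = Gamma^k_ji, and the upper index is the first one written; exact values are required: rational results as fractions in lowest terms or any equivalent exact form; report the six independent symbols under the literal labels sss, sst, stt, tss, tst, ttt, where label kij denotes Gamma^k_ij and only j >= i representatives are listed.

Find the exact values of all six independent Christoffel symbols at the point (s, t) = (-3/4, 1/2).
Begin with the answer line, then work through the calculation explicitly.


Answer: Gamma_sss = 2640/33941, Gamma_sst = -7920/33941, Gamma_stt = 23364/33941, Gamma_tss = 6760/33941, Gamma_tst = -20280/33941, Gamma_ttt = 59826/33941

E = 1345/256, F = 5577/512, G = 29585/1024 at the point
E_s = 165/32, E_t = -495/32, F_s = -145/128, F_t = 771/256, G_s = -2535/64, G_t = 29913/256
EG - F^2 = 33941/1024;  g^inv = (1024/33941) * [[29585/1024, -5577/512], [-5577/512, 1345/256]]
first-kind symbols [ij,l] = (1/2)(d_i g_jl + d_j g_il - d_l g_ij): [ss,s] = E_s/2 = 165/64, [ss,t] = F_s - E_t/2 = 845/128, [st,s] = E_t/2 = -495/64, [st,t] = G_s/2 = -2535/128, [tt,s] = F_t - G_s/2 = 5841/256, [tt,t] = G_t/2 = 29913/512
Gamma^s_ij = (G*[ij,s] - F*[ij,t])/(EG - F^2), Gamma^t_ij = (E*[ij,t] - F*[ij,s])/(EG - F^2)


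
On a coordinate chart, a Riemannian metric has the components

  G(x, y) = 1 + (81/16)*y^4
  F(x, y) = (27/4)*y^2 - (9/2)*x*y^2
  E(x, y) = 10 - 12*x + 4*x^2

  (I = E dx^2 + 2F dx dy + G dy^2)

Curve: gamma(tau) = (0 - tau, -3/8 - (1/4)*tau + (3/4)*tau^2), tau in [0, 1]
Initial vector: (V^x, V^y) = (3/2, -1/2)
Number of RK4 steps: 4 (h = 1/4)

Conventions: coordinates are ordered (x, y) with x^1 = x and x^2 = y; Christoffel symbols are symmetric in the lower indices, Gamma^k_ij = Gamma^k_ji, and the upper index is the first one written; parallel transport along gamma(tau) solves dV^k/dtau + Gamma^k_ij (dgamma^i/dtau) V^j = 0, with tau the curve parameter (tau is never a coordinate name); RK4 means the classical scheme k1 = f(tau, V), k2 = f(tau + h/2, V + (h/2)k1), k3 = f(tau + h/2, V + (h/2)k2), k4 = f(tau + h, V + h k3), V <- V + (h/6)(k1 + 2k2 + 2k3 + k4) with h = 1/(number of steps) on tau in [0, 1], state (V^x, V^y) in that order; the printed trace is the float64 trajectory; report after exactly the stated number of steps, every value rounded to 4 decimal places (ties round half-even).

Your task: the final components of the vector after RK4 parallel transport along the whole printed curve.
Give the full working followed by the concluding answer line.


gamma'(tau) = (-1, -1/4 + (3/2)*tau); f(tau, V)^k = -Gamma^k_ij(gamma(tau)) gamma'^i(tau) V^j; h = 1/4; intermediate values shown to 6 dp
curve data and Christoffel symbols at the stage parameters:
  tau = 0.000000: gamma = (0.000000, -0.375000), gamma' = (-1.000000, -0.250000); Gamma_xxx = -0.594053, Gamma_xxy = 0.000000, Gamma_xyy = -0.501232, Gamma_yxx = -0.062654, Gamma_yxy = 0.000000, Gamma_yyy = -0.052864
  tau = 0.125000: gamma = (-0.125000, -0.394531), gamma' = (-1.000000, -0.062500); Gamma_xxx = -0.556261, Gamma_xxy = 0.000000, Gamma_xyy = -0.493791, Gamma_yxx = -0.059943, Gamma_yxy = 0.000000, Gamma_yyy = -0.053211
  tau = 0.250000: gamma = (-0.250000, -0.390625), gamma' = (-1.000000, 0.125000); Gamma_xxx = -0.523644, Gamma_xxy = 0.000000, Gamma_xyy = -0.460234, Gamma_yxx = -0.051365, Gamma_yxy = 0.000000, Gamma_yyy = -0.045145
  tau = 0.375000: gamma = (-0.375000, -0.363281), gamma' = (-1.000000, 0.312500); Gamma_xxx = -0.495028, Gamma_xxy = 0.000000, Gamma_xyy = -0.404627, Gamma_yxx = -0.039198, Gamma_yxy = 0.000000, Gamma_yyy = -0.032040
  tau = 0.500000: gamma = (-0.500000, -0.312500), gamma' = (-1.000000, 0.500000); Gamma_xxx = -0.469256, Gamma_xxy = 0.000000, Gamma_xyy = -0.329945, Gamma_yxx = -0.025777, Gamma_yxy = 0.000000, Gamma_yyy = -0.018124
  tau = 0.625000: gamma = (-0.625000, -0.238281), gamma' = (-1.000000, 0.687500); Gamma_xxx = -0.445520, Gamma_xxy = 0.000000, Gamma_xyy = -0.238858, Gamma_yxx = -0.013392, Gamma_yxy = 0.000000, Gamma_yyy = -0.007180
  tau = 0.750000: gamma = (-0.750000, -0.140625), gamma' = (-1.000000, 0.875000); Gamma_xxx = -0.423490, Gamma_xxy = 0.000000, Gamma_xyy = -0.133995, Gamma_yxx = -0.004187, Gamma_yxy = 0.000000, Gamma_yyy = -0.001325
  tau = 0.875000: gamma = (-0.875000, -0.019531), gamma' = (-1.000000, 1.062500); Gamma_xxx = -0.403183, Gamma_xxy = 0.000000, Gamma_xyy = -0.017718, Gamma_yxx = -0.000073, Gamma_yxy = 0.000000, Gamma_yyy = -0.000003
  tau = 1.000000: gamma = (-1.000000, 0.125000), gamma' = (-1.000000, 1.250000); Gamma_xxx = -0.384597, Gamma_xxy = 0.000000, Gamma_xyy = 0.108168, Gamma_yxx = -0.002704, Gamma_yxy = 0.000000, Gamma_yyy = 0.000761
step 0: V^x = 1.5000, V^y = -0.5000
step 1: k1 = (-0.828425, -0.087373), k2 = (-0.761021, -0.082008), k3 = (-0.765729, -0.082516), k4 = (-0.715175, -0.070153); V <- V + (h/6)(k1 + 2k2 + 2k3 + k4): V^x = 1.3085, V^y = -0.5203
step 2: k1 = (-0.715095, -0.070145), k2 = (-0.670367, -0.053082), k3 = (-0.672865, -0.053280), k4 = (-0.623091, -0.034227); V <- V + (h/6)(k1 + 2k2 + 2k3 + k4): V^x = 1.1408, V^y = -0.5335
step 3: k1 = (-0.623319, -0.034240), k2 = (-0.561828, -0.016888), k3 = (-0.564897, -0.016980), k4 = (-0.486340, -0.004809); V <- V + (h/6)(k1 + 2k2 + 2k3 + k4): V^x = 1.0006, V^y = -0.5379
step 4: k1 = (-0.486828, -0.004814), k2 = (-0.389040, -0.000070), k3 = (-0.393958, -0.000071), k4 = (-0.274224, -0.001928); V <- V + (h/6)(k1 + 2k2 + 2k3 + k4): V^x = 0.9037, V^y = -0.5382

Answer: V^x = 0.9037, V^y = -0.5382


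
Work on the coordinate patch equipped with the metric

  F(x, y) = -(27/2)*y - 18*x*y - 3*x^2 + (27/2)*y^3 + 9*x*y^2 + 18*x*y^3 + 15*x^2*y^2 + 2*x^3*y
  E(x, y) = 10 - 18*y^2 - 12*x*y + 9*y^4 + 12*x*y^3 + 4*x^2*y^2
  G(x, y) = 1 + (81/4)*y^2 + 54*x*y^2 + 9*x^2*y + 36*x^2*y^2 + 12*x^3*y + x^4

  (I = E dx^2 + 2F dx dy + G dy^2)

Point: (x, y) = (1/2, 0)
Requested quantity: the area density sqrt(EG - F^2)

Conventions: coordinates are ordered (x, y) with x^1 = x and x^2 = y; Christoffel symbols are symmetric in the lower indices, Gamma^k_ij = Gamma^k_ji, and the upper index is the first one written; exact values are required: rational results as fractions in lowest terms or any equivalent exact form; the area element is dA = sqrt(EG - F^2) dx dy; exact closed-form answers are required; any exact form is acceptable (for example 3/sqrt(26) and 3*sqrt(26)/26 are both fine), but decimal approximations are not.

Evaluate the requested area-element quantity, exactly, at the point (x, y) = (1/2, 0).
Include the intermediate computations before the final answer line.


E = 10, F = -3/4, G = 17/16; EG - F^2 = 161/16

Answer: sqrt(EG - F^2) = sqrt(161)/4


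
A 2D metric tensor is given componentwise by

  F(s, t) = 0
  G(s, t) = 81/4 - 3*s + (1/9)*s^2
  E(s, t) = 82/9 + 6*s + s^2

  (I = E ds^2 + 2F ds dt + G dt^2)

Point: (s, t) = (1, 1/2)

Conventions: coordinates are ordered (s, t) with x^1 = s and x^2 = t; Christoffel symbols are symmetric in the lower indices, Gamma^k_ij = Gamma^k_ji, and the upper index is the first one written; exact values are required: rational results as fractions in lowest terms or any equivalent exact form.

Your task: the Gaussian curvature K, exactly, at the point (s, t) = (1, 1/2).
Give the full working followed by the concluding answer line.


E = 145/9, F = 0, G = 625/36, EG - F^2 = 90625/324 at the point
E_s = 8, E_t = 0, F_s = 0, F_t = 0, G_s = -25/9, G_t = 0
E_tt = 0, F_st = 0, G_ss = 2/9
Evaluate Brioschi's two determinant matrices M1, M2 and divide by (EG - F^2)^2.
M1 = [[-E_tt/2 + F_st - G_ss/2, E_s/2, F_s - E_t/2], [F_t - G_s/2, E, F], [G_t/2, F, G]] = [[-1/9, 4, 0], [25/18, 145/9, 0], [0, 0, 625/36]]; det M1 = -371875/2916
M2 = [[0, E_t/2, G_s/2], [E_t/2, E, F], [G_s/2, F, G]] = [[0, 0, -25/18], [0, 145/9, 0], [-25/18, 0, 625/36]]; det M2 = -90625/2916
det M1 - det M2 = -15625/162; K = -15625/162 / (90625/324)^2 = -648/525625

Answer: K = -648/525625


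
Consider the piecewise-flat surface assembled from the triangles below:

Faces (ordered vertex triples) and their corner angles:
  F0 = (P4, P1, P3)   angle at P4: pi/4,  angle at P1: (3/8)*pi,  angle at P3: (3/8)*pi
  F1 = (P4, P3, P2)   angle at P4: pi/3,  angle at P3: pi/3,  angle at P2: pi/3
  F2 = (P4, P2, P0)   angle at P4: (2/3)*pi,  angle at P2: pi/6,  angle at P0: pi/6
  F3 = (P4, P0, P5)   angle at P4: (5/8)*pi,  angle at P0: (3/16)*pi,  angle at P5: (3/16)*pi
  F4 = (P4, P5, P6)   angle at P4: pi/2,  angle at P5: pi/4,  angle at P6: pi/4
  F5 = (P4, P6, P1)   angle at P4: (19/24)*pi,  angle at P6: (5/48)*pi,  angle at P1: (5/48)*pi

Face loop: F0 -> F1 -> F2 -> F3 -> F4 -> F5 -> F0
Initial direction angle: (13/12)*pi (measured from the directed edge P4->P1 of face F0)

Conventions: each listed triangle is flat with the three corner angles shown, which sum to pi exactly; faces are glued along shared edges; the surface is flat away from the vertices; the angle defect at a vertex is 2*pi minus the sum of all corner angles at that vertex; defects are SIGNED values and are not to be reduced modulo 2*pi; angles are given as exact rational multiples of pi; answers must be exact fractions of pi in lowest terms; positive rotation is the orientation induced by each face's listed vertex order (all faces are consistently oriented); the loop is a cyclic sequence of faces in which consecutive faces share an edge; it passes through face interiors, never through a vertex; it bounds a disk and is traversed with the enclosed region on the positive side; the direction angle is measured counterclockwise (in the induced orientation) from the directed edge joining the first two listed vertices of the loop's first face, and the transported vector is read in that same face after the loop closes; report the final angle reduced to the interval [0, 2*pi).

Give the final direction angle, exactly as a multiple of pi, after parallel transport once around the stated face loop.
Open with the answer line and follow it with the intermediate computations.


Answer: final direction angle = (23/12)*pi

enclosed vertex P4: corner angles sum to (19/6)*pi, defect = 2*pi - (19/6)*pi = (-7/6)*pi
holonomy = initial angle + sum of enclosed defects (mod 2*pi), positive in the induced orientation
final angle = (13/12)*pi - (7/6)*pi = (23/12)*pi (mod 2*pi)


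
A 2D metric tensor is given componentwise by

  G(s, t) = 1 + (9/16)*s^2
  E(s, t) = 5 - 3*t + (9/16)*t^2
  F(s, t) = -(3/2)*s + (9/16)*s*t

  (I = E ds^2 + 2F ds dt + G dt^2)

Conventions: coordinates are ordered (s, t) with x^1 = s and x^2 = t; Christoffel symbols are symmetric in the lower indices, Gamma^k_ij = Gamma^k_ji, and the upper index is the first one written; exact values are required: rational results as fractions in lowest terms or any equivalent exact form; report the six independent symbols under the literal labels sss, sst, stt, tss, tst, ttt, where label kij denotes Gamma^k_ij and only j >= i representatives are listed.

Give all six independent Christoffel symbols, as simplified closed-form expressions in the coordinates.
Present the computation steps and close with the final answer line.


E = 5 - 3*t + (9/16)*t^2; F = -(3/2)*s + (9/16)*s*t; G = 1 + (9/16)*s^2
Gamma^k_ij = (1/2) g^{kl} (d_i g_jl + d_j g_il - d_l g_ij), with g^inv = (1/(EG-F^2)) [[G, -F], [-F, E]]
first partials: E_s = 0, E_t = -3 + (9/8)*t, F_s = -3/2 + (9/16)*t, F_t = (9/16)*s, G_s = (9/8)*s, G_t = 0
D = EG - F^2 = 5 - 3*t + (9/16)*t^2 + (9/16)*s^2
expanded: Gamma^s_ss = (G E_s - 2F F_s + F E_t)/(2D), Gamma^s_st = (G E_t - F G_s)/(2D), Gamma^s_tt = (2G F_t - G G_s - F G_t)/(2D), Gamma^t_ss = (2E F_s - E E_t - F E_s)/(2D), Gamma^t_st = (E G_s - F E_t)/(2D), Gamma^t_tt = (E G_t - 2F F_t + F G_s)/(2D); substitute and cancel common factors

Answer: Gamma_sss = 0, Gamma_sst = (9*t - 24)/(9*s^2 + 9*t^2 - 48*t + 80), Gamma_stt = 0, Gamma_tss = 0, Gamma_tst = 9*s/(9*s^2 + 9*t^2 - 48*t + 80), Gamma_ttt = 0


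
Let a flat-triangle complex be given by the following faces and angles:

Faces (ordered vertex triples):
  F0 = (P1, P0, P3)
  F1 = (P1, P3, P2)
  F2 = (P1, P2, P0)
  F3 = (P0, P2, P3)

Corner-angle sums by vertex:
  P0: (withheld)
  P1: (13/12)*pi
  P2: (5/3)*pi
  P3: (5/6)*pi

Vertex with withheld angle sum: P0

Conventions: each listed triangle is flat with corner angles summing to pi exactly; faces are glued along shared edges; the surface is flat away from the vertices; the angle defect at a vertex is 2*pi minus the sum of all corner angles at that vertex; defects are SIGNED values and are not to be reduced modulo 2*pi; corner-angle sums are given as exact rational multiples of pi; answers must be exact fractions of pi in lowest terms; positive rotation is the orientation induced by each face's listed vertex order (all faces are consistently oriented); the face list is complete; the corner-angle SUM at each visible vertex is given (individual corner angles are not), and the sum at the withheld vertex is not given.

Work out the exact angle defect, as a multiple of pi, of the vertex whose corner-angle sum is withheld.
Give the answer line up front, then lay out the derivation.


Answer: defect(P0) = (19/12)*pi

V = 4, E = 6, F = 4; chi = V - E + F = 2
Gauss-Bonnet: total defect = 2*pi*chi = 4*pi; visible defects sum to (29/12)*pi


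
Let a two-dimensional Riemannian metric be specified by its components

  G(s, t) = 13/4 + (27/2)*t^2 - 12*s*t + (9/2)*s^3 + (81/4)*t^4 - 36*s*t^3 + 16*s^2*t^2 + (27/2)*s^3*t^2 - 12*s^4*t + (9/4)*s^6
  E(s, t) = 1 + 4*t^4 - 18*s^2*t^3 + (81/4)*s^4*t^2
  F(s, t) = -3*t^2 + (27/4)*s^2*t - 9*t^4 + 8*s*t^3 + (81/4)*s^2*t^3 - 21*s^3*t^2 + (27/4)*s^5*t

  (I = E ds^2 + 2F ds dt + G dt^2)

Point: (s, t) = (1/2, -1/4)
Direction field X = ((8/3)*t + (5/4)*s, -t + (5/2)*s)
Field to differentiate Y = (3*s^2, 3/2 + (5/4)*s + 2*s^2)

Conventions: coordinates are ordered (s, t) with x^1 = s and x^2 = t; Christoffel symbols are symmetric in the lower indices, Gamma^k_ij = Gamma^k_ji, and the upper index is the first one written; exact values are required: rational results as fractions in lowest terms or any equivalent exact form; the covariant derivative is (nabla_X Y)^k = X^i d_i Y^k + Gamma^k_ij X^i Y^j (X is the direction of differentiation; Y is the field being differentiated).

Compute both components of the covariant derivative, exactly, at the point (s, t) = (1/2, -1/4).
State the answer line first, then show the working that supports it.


Answer: (nabla_X Y)^s = 81917/118944, (nabla_X Y)^t = -302131/59472

E = 1193/1024, F = -1027/1024, G = 7265/1024 at the point
E_s = 117/128, E_t = -221/128, F_s = -233/64, F_t = 1785/256, G_s = 1343/128, G_t = -1343/64
EG - F^2 = 3717/512;  g^inv = (512/3717) * [[7265/1024, 1027/1024], [1027/1024, 1193/1024]]
first-kind symbols [ij,l] = (1/2)(d_i g_jl + d_j g_il - d_l g_ij): [ss,s] = E_s/2 = 117/256, [ss,t] = F_s - E_t/2 = -711/256, [st,s] = E_t/2 = -221/256, [st,t] = G_s/2 = 1343/256, [tt,s] = F_t - G_s/2 = 221/128, [tt,t] = G_t/2 = -1343/128
Gamma^s_ij = (G*[ij,s] - F*[ij,t])/(EG - F^2), Gamma^t_ij = (E*[ij,t] - F*[ij,s])/(EG - F^2)
Gamma_sss = 26/413, Gamma_sst = -442/3717, Gamma_stt = 884/3717, Gamma_tss = -158/413, Gamma_tst = 2686/3717, Gamma_ttt = -5372/3717
X = (-1/24, 3/2), Y = (3/4, 21/8) at the point


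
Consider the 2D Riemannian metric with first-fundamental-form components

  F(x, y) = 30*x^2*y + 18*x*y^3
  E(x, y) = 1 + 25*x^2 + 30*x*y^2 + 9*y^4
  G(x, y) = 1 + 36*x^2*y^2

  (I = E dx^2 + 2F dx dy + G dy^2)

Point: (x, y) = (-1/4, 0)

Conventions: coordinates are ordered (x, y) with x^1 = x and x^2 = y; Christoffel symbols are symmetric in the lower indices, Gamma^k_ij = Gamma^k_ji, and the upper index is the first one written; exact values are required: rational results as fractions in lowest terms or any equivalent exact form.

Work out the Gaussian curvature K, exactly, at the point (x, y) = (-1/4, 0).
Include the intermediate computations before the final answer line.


E = 41/16, F = 0, G = 1, EG - F^2 = 41/16 at the point
E_x = -25/2, E_y = 0, F_x = 0, F_y = 15/8, G_x = 0, G_y = 0
E_yy = -15, F_xy = -15, G_xx = 0
Compute both Brioschi determinants and normalise by (EG - F^2)^2.
M1 = [[-E_yy/2 + F_xy - G_xx/2, E_x/2, F_x - E_y/2], [F_y - G_x/2, E, F], [G_y/2, F, G]] = [[-15/2, -25/4, 0], [15/8, 41/16, 0], [0, 0, 1]]; det M1 = -15/2
M2 = [[0, E_y/2, G_x/2], [E_y/2, E, F], [G_x/2, F, G]] = [[0, 0, 0], [0, 41/16, 0], [0, 0, 1]]; det M2 = 0
det M1 - det M2 = -15/2; K = -15/2 / (41/16)^2 = -1920/1681

Answer: K = -1920/1681


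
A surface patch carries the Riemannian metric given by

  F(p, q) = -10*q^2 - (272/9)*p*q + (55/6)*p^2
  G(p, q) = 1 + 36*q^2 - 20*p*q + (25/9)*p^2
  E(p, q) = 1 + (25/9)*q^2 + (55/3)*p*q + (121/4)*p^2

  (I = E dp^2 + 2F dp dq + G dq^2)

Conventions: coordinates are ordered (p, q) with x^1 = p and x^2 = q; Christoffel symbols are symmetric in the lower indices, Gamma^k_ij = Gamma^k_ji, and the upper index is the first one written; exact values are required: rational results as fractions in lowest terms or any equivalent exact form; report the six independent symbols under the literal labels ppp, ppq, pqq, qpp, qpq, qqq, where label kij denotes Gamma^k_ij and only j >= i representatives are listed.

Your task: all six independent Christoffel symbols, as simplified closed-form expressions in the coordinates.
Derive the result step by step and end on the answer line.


E = 1 + (25/9)*q^2 + (55/3)*p*q + (121/4)*p^2; F = -10*q^2 - (272/9)*p*q + (55/6)*p^2; G = 1 + 36*q^2 - 20*p*q + (25/9)*p^2
Gamma^k_ij = (1/2) g^{kl} (d_i g_jl + d_j g_il - d_l g_ij), with g^inv = (1/(EG-F^2)) [[G, -F], [-F, E]]
first partials: E_p = (55/3)*q + (121/2)*p, E_q = (50/9)*q + (55/3)*p, F_p = -(272/9)*q + (55/3)*p, F_q = -20*q - (272/9)*p, G_p = -20*q + (50/9)*p, G_q = 72*q - 20*p
D = EG - F^2 = 1 + (349/9)*q^2 - (5/3)*p*q + (1189/36)*p^2
expanded: Gamma^p_pp = (G E_p - 2F F_p + F E_q)/(2D), Gamma^p_pq = (G E_q - F G_p)/(2D), Gamma^p_qq = (2G F_q - G G_p - F G_q)/(2D), Gamma^q_pp = (2E F_p - E E_q - F E_p)/(2D), Gamma^q_pq = (E G_p - F E_q)/(2D), Gamma^q_qq = (E G_q - 2F F_q + F G_p)/(2D); substitute and cancel common factors

Answer: Gamma_ppp = (1089*p + 330*q)/(1189*p^2 - 60*p*q + 1396*q^2 + 36), Gamma_ppq = (330*p + 100*q)/(1189*p^2 - 60*p*q + 1396*q^2 + 36), Gamma_pqq = (-1188*p - 360*q)/(1189*p^2 - 60*p*q + 1396*q^2 + 36), Gamma_qpp = (330*p - 1188*q)/(1189*p^2 - 60*p*q + 1396*q^2 + 36), Gamma_qpq = (100*p - 360*q)/(1189*p^2 - 60*p*q + 1396*q^2 + 36), Gamma_qqq = (-360*p + 1296*q)/(1189*p^2 - 60*p*q + 1396*q^2 + 36)


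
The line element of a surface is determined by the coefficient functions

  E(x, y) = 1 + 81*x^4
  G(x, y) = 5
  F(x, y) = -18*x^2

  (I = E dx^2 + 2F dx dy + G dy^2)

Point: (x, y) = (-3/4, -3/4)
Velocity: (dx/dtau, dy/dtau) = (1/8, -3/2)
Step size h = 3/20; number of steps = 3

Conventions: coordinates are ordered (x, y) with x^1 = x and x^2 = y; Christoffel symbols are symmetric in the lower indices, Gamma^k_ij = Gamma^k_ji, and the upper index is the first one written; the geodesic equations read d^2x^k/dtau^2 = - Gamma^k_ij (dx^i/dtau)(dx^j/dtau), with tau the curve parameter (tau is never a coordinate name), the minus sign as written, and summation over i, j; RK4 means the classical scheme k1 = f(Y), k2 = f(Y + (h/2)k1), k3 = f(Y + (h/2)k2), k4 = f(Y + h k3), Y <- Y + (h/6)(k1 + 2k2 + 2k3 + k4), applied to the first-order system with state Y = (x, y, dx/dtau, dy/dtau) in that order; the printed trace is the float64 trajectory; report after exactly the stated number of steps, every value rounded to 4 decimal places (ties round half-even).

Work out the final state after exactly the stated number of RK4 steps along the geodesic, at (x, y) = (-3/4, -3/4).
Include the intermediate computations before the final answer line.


f(Y) = (dx/dtau, dy/dtau, -Gamma^x_ij Y'^i Y'^j, -Gamma^y_ij Y'^i Y'^j) with the Gammas evaluated at the stage position; h = 0.150000; intermediate values shown to 6 dp
step 0: x = -0.7500, y = -0.7500, dx/dtau = 0.1250, dy/dtau = -1.5000
step 1:
  k1: at (x, y) = (-0.750000, -0.750000), (dx/dtau, dy/dtau) = (0.125000, -1.500000); Gamma_xxx = -2.231348, Gamma_xxy = 0.000000, Gamma_xyy = 0.000000, Gamma_yxx = 0.881520, Gamma_yxy = 0.000000, Gamma_yyy = 0.000000; k1 = (0.125000, -1.500000, 0.034865, -0.013774)
  k2: at (x, y) = (-0.740625, -0.862500), (dx/dtau, dy/dtau) = (0.127615, -1.501033); Gamma_xxx = -2.240718, Gamma_xxy = 0.000000, Gamma_xyy = 0.000000, Gamma_yxx = 0.907774, Gamma_yxy = 0.000000, Gamma_yyy = 0.000000; k2 = (0.127615, -1.501033, 0.036491, -0.014784)
  k3: at (x, y) = (-0.740429, -0.862577), (dx/dtau, dy/dtau) = (0.127737, -1.501109); Gamma_xxx = -2.240907, Gamma_xxy = 0.000000, Gamma_xyy = 0.000000, Gamma_yxx = 0.908332, Gamma_yxy = 0.000000, Gamma_yyy = 0.000000; k3 = (0.127737, -1.501109, 0.036564, -0.014821)
  k4: at (x, y) = (-0.730839, -0.975166), (dx/dtau, dy/dtau) = (0.130485, -1.502223); Gamma_xxx = -2.249792, Gamma_xxy = 0.000000, Gamma_xyy = 0.000000, Gamma_yxx = 0.936021, Gamma_yxy = 0.000000, Gamma_yyy = 0.000000; k4 = (0.130485, -1.502223, 0.038305, -0.015937)
  Y <- Y + (h/6)(k1 + 2k2 + 2k3 + k4): x = -0.7308, y = -0.9752, dx/dtau = 0.1305, dy/dtau = -1.5022
step 2:
  k1: at (x, y) = (-0.730845, -0.975163), (dx/dtau, dy/dtau) = (0.130482, -1.502223); Gamma_xxx = -2.249787, Gamma_xxy = 0.000000, Gamma_xyy = 0.000000, Gamma_yxx = 0.936004, Gamma_yxy = 0.000000, Gamma_yyy = 0.000000; k1 = (0.130482, -1.502223, 0.038304, -0.015936)
  k2: at (x, y) = (-0.721059, -1.087829), (dx/dtau, dy/dtau) = (0.133355, -1.503418); Gamma_xxx = -2.258067, Gamma_xxy = 0.000000, Gamma_xyy = 0.000000, Gamma_yxx = 0.965123, Gamma_yxy = 0.000000, Gamma_yyy = 0.000000; k2 = (0.133355, -1.503418, 0.040156, -0.017163)
  k3: at (x, y) = (-0.720844, -1.087919), (dx/dtau, dy/dtau) = (0.133494, -1.503510); Gamma_xxx = -2.258240, Gamma_xxy = 0.000000, Gamma_xyy = 0.000000, Gamma_yxx = 0.965774, Gamma_yxy = 0.000000, Gamma_yyy = 0.000000; k3 = (0.133494, -1.503510, 0.040243, -0.017211)
  k4: at (x, y) = (-0.710821, -1.200689), (dx/dtau, dy/dtau) = (0.136519, -1.504805); Gamma_xxx = -2.265794, Gamma_xxy = 0.000000, Gamma_xyy = 0.000000, Gamma_yxx = 0.996523, Gamma_yxy = 0.000000, Gamma_yyy = 0.000000; k4 = (0.136519, -1.504805, 0.042228, -0.018572)
  Y <- Y + (h/6)(k1 + 2k2 + 2k3 + k4): x = -0.7108, y = -1.2007, dx/dtau = 0.1365, dy/dtau = -1.5048
step 3:
  k1: at (x, y) = (-0.710828, -1.200685), (dx/dtau, dy/dtau) = (0.136515, -1.504804); Gamma_xxx = -2.265790, Gamma_xxy = 0.000000, Gamma_xyy = 0.000000, Gamma_yxx = 0.996502, Gamma_yxy = 0.000000, Gamma_yyy = 0.000000; k1 = (0.136515, -1.504804, 0.042226, -0.018571)
  k2: at (x, y) = (-0.700589, -1.313545), (dx/dtau, dy/dtau) = (0.139682, -1.506197); Gamma_xxx = -2.272465, Gamma_xxy = 0.000000, Gamma_xyy = 0.000000, Gamma_yxx = 1.028863, Gamma_yxy = 0.000000, Gamma_yyy = 0.000000; k2 = (0.139682, -1.506197, 0.044338, -0.020074)
  k3: at (x, y) = (-0.700352, -1.313650), (dx/dtau, dy/dtau) = (0.139841, -1.506310); Gamma_xxx = -2.272606, Gamma_xxy = 0.000000, Gamma_xyy = 0.000000, Gamma_yxx = 1.029626, Gamma_yxy = 0.000000, Gamma_yyy = 0.000000; k3 = (0.139841, -1.506310, 0.044442, -0.020135)
  k4: at (x, y) = (-0.689852, -1.426631), (dx/dtau, dy/dtau) = (0.143182, -1.507825); Gamma_xxx = -2.278222, Gamma_xxy = 0.000000, Gamma_xyy = 0.000000, Gamma_yxx = 1.063829, Gamma_yxy = 0.000000, Gamma_yyy = 0.000000; k4 = (0.143182, -1.507825, 0.046706, -0.021810)
  Y <- Y + (h/6)(k1 + 2k2 + 2k3 + k4): x = -0.6899, y = -1.4266, dx/dtau = 0.1432, dy/dtau = -1.5078

Answer: x = -0.6899, y = -1.4266, dx/dtau = 0.1432, dy/dtau = -1.5078
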